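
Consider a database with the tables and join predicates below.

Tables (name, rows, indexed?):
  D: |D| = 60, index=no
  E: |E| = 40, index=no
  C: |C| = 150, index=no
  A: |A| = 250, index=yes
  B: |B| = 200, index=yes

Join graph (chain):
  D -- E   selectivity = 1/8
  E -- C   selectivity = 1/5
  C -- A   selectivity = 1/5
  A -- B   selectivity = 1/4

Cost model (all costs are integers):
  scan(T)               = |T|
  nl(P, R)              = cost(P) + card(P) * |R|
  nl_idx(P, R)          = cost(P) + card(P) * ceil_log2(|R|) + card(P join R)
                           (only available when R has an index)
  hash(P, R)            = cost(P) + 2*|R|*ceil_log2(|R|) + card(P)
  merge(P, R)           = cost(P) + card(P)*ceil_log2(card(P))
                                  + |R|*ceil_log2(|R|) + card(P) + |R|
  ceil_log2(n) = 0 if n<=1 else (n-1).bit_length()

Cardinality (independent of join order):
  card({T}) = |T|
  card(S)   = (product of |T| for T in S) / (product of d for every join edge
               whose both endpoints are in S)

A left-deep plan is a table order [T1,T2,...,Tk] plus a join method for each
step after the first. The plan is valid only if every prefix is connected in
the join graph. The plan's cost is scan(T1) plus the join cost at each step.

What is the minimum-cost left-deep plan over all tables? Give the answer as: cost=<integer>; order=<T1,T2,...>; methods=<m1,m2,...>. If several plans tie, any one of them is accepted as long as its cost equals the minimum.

Selinger DP (subsets sized 1..n):
  {D}: scan cost=60, card=60
  {E}: scan cost=40, card=40
  {C}: scan cost=150, card=150
  {A}: scan cost=250, card=250
  {B}: scan cost=200, card=200
  {DE}: card=300; try (E,hash)→600, (D,merge)→740, (E,merge)→760, (D,hash)→800, (D,nl)→2440, (E,nl)→2460; best=600 via (E,hash)
  {CE}: card=1200; try (E,hash)→780, (C,merge)→1670, (E,merge)→1780, (C,hash)→2480, (C,nl)→6040, (E,nl)→6150; best=780 via (E,hash)
  {AC}: card=7500; try (C,hash)→2900, (A,merge)→3750, (C,merge)→3850, (A,hash)→4300, (A,nl_idx)→8850, (A,nl)→37650 …(+1); best=2900 via (C,hash)
  {AB}: card=12500; try (B,hash)→3700, (A,merge)→4250, (B,merge)→4300, (A,hash)→4400, (A,nl_idx)→14300, (B,nl_idx)→14750 …(+2); best=3700 via (B,hash)
  {CDE}: card=9000; try (D,hash)→2700, (C,hash)→3300, (C,merge)→4950, (D,merge)→15600, (C,nl)→45600, (D,nl)→72780; best=2700 via (D,hash)
  {ACE}: card=60000; try (A,hash)→5980, (E,hash)→10880, (A,merge)→17430, (A,nl_idx)→70380, (E,merge)→108180, (A,nl)→300780 …(+1); best=5980 via (A,hash)
  {ABC}: card=375000; try (B,hash)→13600, (C,hash)→18600, (B,merge)→109700, (C,merge)→192550, (B,nl_idx)→437900, (B,nl)→1502900 …(+1); best=13600 via (B,hash)
  {ACDE}: card=450000; try (A,hash)→15700, (D,hash)→66700, (A,merge)→139950, (A,nl_idx)→524700, (D,merge)→1026400, (A,nl)→2252700 …(+1); best=15700 via (A,hash)
  {ABCE}: card=3000000; try (B,hash)→69180, (E,hash)→389080, (B,merge)→1027780, (B,nl_idx)→3485980, (E,merge)→7513880, (B,nl)→12005980 …(+1); best=69180 via (B,hash)
  {ABCDE}: card=22500000; try (B,hash)→468900, (D,hash)→3069900, (B,merge)→9017500, (B,nl_idx)→26115700, (D,merge)→69069600, (B,nl)→90015700 …(+1); best=468900 via (B,hash)

cost=468900; order=C,E,D,A,B; methods=hash,hash,hash,hash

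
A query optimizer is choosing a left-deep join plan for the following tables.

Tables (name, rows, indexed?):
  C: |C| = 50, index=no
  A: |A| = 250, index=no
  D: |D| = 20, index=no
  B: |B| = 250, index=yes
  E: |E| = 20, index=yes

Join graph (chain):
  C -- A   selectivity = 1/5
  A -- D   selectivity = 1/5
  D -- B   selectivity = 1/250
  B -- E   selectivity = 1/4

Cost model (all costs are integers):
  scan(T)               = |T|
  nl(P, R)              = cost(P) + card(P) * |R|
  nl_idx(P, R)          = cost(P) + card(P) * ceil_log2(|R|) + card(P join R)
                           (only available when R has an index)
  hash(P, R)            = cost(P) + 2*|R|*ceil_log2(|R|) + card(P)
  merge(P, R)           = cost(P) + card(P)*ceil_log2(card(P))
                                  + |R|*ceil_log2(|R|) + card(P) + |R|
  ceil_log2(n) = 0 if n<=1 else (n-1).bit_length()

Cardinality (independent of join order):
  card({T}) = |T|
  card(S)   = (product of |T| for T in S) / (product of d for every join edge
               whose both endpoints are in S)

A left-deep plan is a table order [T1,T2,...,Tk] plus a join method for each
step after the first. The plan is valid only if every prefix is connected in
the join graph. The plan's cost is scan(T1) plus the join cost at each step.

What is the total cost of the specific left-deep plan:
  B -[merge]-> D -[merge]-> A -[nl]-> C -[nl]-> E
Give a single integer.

254990

step 1: scan B: cost=250, card=250
step 2: join D via merge
    card(P join D) = 250*20/(250) = 20
    cost = 250 + 250*8 + 20*5 + 250 + 20 = 2620
step 3: join A via merge
    card(P join A) = 20*250/(5) = 1000
    cost = 2620 + 20*5 + 250*8 + 20 + 250 = 4990
step 4: join C via nl
    card(P join C) = 1000*50/(5) = 10000
    cost = 4990 + 1000*50 = 54990
step 5: join E via nl
    card(P join E) = 10000*20/(4) = 50000
    cost = 54990 + 10000*20 = 254990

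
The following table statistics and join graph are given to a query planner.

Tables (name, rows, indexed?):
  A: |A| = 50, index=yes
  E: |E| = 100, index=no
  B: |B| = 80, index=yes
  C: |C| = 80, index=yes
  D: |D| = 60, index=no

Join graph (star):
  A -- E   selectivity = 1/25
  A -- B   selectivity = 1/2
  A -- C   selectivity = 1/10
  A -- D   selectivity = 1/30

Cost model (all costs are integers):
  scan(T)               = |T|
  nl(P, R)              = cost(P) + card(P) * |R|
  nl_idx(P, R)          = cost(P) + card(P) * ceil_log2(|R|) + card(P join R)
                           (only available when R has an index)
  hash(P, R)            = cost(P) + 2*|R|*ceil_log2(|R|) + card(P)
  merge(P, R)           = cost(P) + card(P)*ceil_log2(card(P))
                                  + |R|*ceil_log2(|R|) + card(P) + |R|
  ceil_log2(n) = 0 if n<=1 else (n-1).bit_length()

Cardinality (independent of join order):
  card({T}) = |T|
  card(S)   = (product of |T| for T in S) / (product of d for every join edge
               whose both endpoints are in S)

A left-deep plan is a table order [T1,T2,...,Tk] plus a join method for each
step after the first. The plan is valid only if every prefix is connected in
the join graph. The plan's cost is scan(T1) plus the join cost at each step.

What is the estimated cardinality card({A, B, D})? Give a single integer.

4000

Tables in S: A(50), B(80), D(60)
Edges inside S: A-B(d=2), A-D(d=30)
numerator = 50 * 80 * 60 = 240000
denominator = 2 * 30 = 60
card(S) = 240000 / 60 = 4000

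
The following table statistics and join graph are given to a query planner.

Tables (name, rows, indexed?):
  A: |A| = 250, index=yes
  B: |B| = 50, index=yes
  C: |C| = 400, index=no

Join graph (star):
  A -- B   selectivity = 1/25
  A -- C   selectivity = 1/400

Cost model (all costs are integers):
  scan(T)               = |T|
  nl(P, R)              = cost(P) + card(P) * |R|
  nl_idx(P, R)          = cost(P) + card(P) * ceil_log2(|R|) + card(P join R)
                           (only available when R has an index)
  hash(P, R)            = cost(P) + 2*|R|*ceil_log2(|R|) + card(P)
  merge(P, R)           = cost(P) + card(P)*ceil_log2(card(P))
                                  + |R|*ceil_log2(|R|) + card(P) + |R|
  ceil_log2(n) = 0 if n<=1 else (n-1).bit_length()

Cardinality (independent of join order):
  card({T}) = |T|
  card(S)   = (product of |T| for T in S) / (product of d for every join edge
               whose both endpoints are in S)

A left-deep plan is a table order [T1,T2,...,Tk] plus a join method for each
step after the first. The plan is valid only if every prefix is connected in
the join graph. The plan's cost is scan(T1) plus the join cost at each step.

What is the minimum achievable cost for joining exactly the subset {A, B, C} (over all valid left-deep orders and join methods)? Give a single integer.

4700

Selinger DP over subsets of {A,B,C}:
  {A}: scan cost=250, card=250
  {B}: scan cost=50, card=50
  {C}: scan cost=400, card=400
  {AB}: card=500; try (A,nl_idx)→950, (B,hash)→1100, (B,nl_idx)→2250, (A,merge)→2650, (B,merge)→2850, (A,hash)→4100 …(+2); best=950 via (A,nl_idx)
  {AC}: card=250; try (A,nl_idx)→3850, (A,hash)→4800, (C,merge)→6500, (A,merge)→6650, (C,hash)→7700, (C,nl)→100250 …(+1); best=3850 via (A,nl_idx)
  {ABC}: card=500; try (B,hash)→4700, (B,nl_idx)→5850, (B,merge)→6450, (C,hash)→8650, (C,merge)→9950, (B,nl)→16350 …(+1); best=4700 via (B,hash)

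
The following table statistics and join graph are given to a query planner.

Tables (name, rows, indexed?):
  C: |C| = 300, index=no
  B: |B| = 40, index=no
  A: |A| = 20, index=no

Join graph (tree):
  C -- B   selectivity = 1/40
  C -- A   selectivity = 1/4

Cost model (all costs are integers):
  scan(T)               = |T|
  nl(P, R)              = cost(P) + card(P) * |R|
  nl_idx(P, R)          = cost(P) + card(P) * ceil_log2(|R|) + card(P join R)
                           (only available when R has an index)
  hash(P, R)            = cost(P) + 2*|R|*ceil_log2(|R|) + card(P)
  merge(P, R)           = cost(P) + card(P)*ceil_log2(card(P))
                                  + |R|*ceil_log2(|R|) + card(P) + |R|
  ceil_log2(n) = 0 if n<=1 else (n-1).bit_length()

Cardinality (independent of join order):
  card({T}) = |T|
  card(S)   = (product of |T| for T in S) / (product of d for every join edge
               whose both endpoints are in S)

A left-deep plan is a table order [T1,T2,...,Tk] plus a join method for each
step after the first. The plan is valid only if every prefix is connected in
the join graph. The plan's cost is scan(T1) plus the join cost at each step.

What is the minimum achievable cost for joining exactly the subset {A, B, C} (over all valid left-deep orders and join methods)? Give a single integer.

Selinger DP over subsets of {A,B,C}:
  {C}: scan cost=300, card=300
  {B}: scan cost=40, card=40
  {A}: scan cost=20, card=20
  {BC}: card=300; try (B,hash)→1080, (C,merge)→3320, (B,merge)→3580, (C,hash)→5480, (C,nl)→12040, (B,nl)→12300; best=1080 via (B,hash)
  {AC}: card=1500; try (A,hash)→800, (C,merge)→3140, (A,merge)→3420, (C,hash)→5440, (C,nl)→6020, (A,nl)→6300; best=800 via (A,hash)
  {ABC}: card=1500; try (A,hash)→1580, (B,hash)→2780, (A,merge)→4200, (A,nl)→7080, (B,merge)→19080, (B,nl)→60800; best=1580 via (A,hash)

1580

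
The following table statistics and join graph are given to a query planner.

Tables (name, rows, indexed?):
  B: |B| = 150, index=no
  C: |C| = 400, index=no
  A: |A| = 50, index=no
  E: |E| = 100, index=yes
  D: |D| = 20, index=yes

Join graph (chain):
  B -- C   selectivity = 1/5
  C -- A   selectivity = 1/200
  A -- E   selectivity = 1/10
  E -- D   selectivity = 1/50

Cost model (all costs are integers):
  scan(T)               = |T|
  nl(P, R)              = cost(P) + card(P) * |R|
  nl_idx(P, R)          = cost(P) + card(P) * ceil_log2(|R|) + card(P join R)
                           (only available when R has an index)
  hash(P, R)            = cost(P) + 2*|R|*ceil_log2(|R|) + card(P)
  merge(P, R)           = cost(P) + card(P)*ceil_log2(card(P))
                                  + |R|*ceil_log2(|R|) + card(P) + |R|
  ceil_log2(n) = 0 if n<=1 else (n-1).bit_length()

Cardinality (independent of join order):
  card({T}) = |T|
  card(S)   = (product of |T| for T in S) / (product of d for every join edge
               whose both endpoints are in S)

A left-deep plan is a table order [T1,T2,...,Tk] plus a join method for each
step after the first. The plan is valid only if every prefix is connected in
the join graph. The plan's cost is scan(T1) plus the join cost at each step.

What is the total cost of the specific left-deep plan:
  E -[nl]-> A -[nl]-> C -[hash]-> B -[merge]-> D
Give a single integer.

688620

step 1: scan E: cost=100, card=100
step 2: join A via nl
    card(P join A) = 100*50/(10) = 500
    cost = 100 + 100*50 = 5100
step 3: join C via nl
    card(P join C) = 500*400/(200) = 1000
    cost = 5100 + 500*400 = 205100
step 4: join B via hash
    card(P join B) = 1000*150/(5) = 30000
    cost = 205100 + 2*150*8 + 1000 = 208500
step 5: join D via merge
    card(P join D) = 30000*20/(50) = 12000
    cost = 208500 + 30000*15 + 20*5 + 30000 + 20 = 688620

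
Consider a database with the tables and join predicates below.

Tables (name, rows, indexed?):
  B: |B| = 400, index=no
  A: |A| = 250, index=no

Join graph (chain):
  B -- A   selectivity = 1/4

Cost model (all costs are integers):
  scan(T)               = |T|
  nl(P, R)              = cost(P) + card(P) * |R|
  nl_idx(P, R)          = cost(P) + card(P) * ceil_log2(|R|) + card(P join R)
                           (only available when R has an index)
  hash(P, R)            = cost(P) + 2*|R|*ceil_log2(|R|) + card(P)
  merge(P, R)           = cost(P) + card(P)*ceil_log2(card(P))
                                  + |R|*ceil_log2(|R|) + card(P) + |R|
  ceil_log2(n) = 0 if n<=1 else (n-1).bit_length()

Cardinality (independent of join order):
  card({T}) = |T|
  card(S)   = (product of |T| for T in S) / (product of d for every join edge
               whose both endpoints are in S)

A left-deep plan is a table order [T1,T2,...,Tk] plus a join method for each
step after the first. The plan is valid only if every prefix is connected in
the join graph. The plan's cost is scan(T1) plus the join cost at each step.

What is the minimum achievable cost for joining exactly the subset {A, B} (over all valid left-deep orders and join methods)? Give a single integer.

4800

Selinger DP over subsets of {A,B}:
  {B}: scan cost=400, card=400
  {A}: scan cost=250, card=250
  {AB}: card=25000; try (A,hash)→4800, (B,merge)→6500, (A,merge)→6650, (B,hash)→7700, (B,nl)→100250, (A,nl)→100400; best=4800 via (A,hash)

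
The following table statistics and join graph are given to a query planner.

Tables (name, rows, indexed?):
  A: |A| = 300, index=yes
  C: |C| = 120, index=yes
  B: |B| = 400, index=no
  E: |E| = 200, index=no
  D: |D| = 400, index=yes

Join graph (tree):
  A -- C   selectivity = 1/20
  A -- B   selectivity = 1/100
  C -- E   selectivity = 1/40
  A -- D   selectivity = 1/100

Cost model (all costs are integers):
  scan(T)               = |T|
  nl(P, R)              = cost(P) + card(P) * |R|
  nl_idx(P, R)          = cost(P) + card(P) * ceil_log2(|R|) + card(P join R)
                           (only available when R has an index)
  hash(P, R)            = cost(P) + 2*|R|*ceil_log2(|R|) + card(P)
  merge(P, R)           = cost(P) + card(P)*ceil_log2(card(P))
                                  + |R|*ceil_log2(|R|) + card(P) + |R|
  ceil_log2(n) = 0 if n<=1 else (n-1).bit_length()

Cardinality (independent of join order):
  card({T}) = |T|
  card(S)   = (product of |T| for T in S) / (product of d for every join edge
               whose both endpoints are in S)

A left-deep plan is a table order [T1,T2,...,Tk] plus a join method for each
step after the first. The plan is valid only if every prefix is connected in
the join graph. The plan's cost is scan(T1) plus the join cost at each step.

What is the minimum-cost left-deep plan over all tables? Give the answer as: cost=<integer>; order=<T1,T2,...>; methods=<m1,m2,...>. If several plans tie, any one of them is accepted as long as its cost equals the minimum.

Selinger DP (subsets sized 1..n):
  {A}: scan cost=300, card=300
  {C}: scan cost=120, card=120
  {B}: scan cost=400, card=400
  {E}: scan cost=200, card=200
  {D}: scan cost=400, card=400
  {AC}: card=1800; try (C,hash)→2280, (A,nl_idx)→3000, (A,merge)→4080, (C,nl_idx)→4200, (C,merge)→4260, (A,hash)→5640 …(+2); best=2280 via (C,hash)
  {AB}: card=1200; try (A,nl_idx)→5200, (A,hash)→6200, (B,merge)→7300, (A,merge)→7400, (B,hash)→7800, (B,nl)→120300 …(+1); best=5200 via (A,nl_idx)
  {AD}: card=1200; try (D,nl_idx)→4200, (A,nl_idx)→5200, (A,hash)→6200, (D,merge)→7300, (A,merge)→7400, (D,hash)→7800 …(+2); best=4200 via (D,nl_idx)
  {CE}: card=600; try (C,hash)→2080, (C,nl_idx)→2200, (E,merge)→2880, (C,merge)→2960, (E,hash)→3440, (E,nl)→24120 …(+1); best=2080 via (C,hash)
  {ABC}: card=7200; try (C,hash)→8080, (B,hash)→11280, (C,merge)→20560, (C,nl_idx)→20800, (B,merge)→27880, (C,nl)→149200 …(+1); best=8080 via (C,hash)
  {ACE}: card=9000; try (E,hash)→7280, (A,hash)→8080, (A,merge)→11680, (A,nl_idx)→16480, (E,merge)→25680, (A,nl)→182080 …(+1); best=7280 via (E,hash)
  {ACD}: card=7200; try (C,hash)→7080, (D,hash)→11280, (C,merge)→19560, (C,nl_idx)→19800, (D,nl_idx)→25680, (D,merge)→27880 …(+2); best=7080 via (C,hash)
  {ABD}: card=4800; try (B,hash)→12600, (D,hash)→13600, (D,nl_idx)→20800, (B,merge)→22600, (D,merge)→23600, (B,nl)→484200 …(+1); best=12600 via (B,hash)
  {ABCE}: card=36000; try (E,hash)→18480, (B,hash)→23480, (E,merge)→110680, (B,merge)→146280, (E,nl)→1448080, (B,nl)→3607280; best=18480 via (E,hash)
  {ABCD}: card=28800; try (C,hash)→19080, (B,hash)→21480, (D,hash)→22480, (C,nl_idx)→75000, (C,merge)→80760, (D,nl_idx)→101680 …(+5); best=19080 via (C,hash)
  {ACDE}: card=36000; try (E,hash)→17480, (D,hash)→23480, (E,merge)→109680, (D,nl_idx)→124280, (D,merge)→146280, (E,nl)→1447080 …(+1); best=17480 via (E,hash)
  {ABCDE}: card=144000; try (E,hash)→51080, (B,hash)→60680, (D,hash)→61680, (E,merge)→481680, (D,nl_idx)→486480, (B,merge)→633480 …(+4); best=51080 via (E,hash)

cost=51080; order=A,D,B,C,E; methods=nl_idx,hash,hash,hash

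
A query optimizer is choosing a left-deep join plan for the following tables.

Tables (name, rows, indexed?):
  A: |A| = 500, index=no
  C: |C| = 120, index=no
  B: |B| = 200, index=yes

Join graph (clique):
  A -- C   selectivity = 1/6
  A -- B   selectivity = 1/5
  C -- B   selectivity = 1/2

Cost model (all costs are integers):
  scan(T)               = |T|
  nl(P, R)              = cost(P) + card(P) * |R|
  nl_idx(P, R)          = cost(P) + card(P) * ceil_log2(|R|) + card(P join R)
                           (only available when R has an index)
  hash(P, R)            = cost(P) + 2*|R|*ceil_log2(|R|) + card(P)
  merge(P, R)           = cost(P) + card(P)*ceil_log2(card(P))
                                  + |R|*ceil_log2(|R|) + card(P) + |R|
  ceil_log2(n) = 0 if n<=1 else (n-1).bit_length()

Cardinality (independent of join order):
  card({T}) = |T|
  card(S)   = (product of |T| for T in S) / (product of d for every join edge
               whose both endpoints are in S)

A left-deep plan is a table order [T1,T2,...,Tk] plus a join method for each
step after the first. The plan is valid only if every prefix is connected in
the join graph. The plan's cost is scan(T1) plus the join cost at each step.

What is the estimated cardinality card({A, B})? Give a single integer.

Tables in S: A(500), B(200)
Edges inside S: A-B(d=5)
numerator = 500 * 200 = 100000
denominator = 5 = 5
card(S) = 100000 / 5 = 20000

20000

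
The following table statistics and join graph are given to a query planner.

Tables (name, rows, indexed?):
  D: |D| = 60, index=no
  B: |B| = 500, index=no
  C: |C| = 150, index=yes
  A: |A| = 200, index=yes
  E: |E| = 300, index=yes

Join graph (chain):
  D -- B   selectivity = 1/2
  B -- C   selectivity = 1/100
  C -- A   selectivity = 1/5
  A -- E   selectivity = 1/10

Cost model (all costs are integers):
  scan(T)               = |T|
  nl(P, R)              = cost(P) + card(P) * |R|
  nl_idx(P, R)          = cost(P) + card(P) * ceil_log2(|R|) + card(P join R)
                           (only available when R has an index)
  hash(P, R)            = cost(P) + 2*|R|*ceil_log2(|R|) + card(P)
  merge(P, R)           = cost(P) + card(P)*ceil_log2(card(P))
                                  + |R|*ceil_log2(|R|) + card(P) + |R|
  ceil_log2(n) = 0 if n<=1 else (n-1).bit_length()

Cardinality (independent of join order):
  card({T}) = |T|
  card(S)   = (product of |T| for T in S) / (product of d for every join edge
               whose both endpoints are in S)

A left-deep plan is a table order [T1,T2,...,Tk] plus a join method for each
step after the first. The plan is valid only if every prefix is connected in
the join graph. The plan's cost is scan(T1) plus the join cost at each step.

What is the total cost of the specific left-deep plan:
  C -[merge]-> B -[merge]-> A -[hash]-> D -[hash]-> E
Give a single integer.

step 1: scan C: cost=150, card=150
step 2: join B via merge
    card(P join B) = 150*500/(100) = 750
    cost = 150 + 150*8 + 500*9 + 150 + 500 = 6500
step 3: join A via merge
    card(P join A) = 750*200/(5) = 30000
    cost = 6500 + 750*10 + 200*8 + 750 + 200 = 16550
step 4: join D via hash
    card(P join D) = 30000*60/(2) = 900000
    cost = 16550 + 2*60*6 + 30000 = 47270
step 5: join E via hash
    card(P join E) = 900000*300/(10) = 27000000
    cost = 47270 + 2*300*9 + 900000 = 952670

952670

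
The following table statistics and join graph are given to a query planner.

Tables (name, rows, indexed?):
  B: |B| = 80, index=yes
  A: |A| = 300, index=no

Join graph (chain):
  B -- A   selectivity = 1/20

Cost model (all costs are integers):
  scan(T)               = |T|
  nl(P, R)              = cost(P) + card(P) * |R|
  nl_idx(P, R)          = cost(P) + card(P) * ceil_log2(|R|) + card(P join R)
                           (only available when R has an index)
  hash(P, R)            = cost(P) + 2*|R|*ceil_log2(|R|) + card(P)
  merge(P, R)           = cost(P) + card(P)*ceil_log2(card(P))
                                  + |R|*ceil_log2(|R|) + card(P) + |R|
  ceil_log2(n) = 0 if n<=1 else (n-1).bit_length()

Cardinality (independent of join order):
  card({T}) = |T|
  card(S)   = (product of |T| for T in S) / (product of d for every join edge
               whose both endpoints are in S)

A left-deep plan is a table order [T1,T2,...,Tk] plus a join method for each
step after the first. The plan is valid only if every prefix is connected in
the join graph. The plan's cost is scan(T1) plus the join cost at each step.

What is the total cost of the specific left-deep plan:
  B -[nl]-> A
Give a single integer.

24080

step 1: scan B: cost=80, card=80
step 2: join A via nl
    card(P join A) = 80*300/(20) = 1200
    cost = 80 + 80*300 = 24080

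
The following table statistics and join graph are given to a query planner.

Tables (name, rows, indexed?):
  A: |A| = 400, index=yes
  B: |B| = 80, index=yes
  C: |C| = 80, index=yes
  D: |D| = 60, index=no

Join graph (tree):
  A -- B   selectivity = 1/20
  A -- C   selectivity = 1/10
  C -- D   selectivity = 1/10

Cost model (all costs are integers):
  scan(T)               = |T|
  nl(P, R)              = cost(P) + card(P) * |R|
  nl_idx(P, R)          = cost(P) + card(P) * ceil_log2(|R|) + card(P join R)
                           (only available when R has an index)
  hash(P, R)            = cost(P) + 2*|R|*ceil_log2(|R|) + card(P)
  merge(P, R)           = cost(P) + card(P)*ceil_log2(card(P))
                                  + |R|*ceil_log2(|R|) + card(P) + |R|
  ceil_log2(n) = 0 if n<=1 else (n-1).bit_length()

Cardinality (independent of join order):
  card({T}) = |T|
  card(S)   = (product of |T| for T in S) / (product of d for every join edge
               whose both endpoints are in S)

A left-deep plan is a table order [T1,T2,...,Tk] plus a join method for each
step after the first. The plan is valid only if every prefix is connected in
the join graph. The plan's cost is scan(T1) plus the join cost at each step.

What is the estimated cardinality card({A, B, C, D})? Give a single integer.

76800

Tables in S: A(400), B(80), C(80), D(60)
Edges inside S: A-B(d=20), A-C(d=10), C-D(d=10)
numerator = 400 * 80 * 80 * 60 = 153600000
denominator = 20 * 10 * 10 = 2000
card(S) = 153600000 / 2000 = 76800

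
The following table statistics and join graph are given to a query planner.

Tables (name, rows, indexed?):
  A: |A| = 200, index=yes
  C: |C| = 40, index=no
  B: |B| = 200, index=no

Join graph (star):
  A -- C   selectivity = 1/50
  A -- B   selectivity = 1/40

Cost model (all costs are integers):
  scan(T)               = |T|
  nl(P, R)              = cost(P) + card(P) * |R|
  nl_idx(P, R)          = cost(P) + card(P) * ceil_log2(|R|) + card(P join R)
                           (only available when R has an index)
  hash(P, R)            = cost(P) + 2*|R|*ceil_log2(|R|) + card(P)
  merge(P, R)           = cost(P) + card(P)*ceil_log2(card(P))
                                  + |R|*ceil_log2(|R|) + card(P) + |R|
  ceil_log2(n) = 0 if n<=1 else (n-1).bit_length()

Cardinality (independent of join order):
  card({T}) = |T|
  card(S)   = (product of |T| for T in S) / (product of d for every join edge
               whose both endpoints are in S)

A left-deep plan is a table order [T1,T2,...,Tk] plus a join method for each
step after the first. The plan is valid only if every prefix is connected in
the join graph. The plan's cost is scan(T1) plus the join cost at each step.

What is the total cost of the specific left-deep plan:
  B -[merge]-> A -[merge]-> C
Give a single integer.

15080

step 1: scan B: cost=200, card=200
step 2: join A via merge
    card(P join A) = 200*200/(40) = 1000
    cost = 200 + 200*8 + 200*8 + 200 + 200 = 3800
step 3: join C via merge
    card(P join C) = 1000*40/(50) = 800
    cost = 3800 + 1000*10 + 40*6 + 1000 + 40 = 15080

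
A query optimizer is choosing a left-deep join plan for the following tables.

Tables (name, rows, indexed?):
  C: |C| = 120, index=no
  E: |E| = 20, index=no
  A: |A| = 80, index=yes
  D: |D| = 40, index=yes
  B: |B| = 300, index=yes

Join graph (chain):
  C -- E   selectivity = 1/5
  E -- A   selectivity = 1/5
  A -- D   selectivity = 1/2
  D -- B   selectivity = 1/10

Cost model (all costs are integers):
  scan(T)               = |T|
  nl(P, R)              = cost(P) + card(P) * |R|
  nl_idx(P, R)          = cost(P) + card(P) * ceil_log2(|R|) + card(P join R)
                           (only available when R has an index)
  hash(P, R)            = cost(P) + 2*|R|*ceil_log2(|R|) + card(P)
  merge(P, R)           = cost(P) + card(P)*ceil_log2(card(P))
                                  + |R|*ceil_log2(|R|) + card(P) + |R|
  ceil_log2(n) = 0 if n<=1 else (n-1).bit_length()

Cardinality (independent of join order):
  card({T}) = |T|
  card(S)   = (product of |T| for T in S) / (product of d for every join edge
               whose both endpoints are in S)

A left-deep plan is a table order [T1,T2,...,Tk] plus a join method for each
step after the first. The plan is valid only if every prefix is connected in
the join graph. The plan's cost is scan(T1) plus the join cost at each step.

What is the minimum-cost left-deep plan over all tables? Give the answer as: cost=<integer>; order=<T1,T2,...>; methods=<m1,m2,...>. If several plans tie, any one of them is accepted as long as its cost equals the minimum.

Selinger DP (subsets sized 1..n):
  {C}: scan cost=120, card=120
  {E}: scan cost=20, card=20
  {A}: scan cost=80, card=80
  {D}: scan cost=40, card=40
  {B}: scan cost=300, card=300
  {CE}: card=480; try (E,hash)→440, (C,merge)→1100, (E,merge)→1200, (C,hash)→1720, (C,nl)→2420, (E,nl)→2520; best=440 via (E,hash)
  {AE}: card=320; try (E,hash)→360, (A,nl_idx)→480, (A,merge)→780, (E,merge)→840, (A,hash)→1160, (A,nl)→1620 …(+1); best=360 via (E,hash)
  {AD}: card=1600; try (D,hash)→640, (A,merge)→960, (D,merge)→1000, (A,hash)→1200, (A,nl_idx)→1920, (D,nl_idx)→2160 …(+2); best=640 via (D,hash)
  {BD}: card=1200; try (D,hash)→1080, (B,nl_idx)→1600, (D,nl_idx)→3300, (B,merge)→3320, (D,merge)→3580, (B,hash)→5480 …(+2); best=1080 via (D,hash)
  {ACE}: card=7680; try (A,hash)→2040, (C,hash)→2360, (C,merge)→4520, (A,merge)→5880, (A,nl_idx)→11480, (C,nl)→38760 …(+1); best=2040 via (A,hash)
  {ADE}: card=6400; try (D,hash)→1160, (E,hash)→2440, (D,merge)→3840, (D,nl_idx)→8680, (D,nl)→13160, (E,merge)→19960 …(+1); best=1160 via (D,hash)
  {ABD}: card=48000; try (A,hash)→3400, (B,hash)→7640, (A,merge)→16120, (B,merge)→22840, (A,nl_idx)→57480, (B,nl_idx)→63040 …(+2); best=3400 via (A,hash)
  {ACDE}: card=153600; try (C,hash)→9240, (D,hash)→10200, (C,merge)→91720, (D,merge)→109840, (D,nl_idx)→201720, (D,nl)→309240 …(+1); best=9240 via (C,hash)
  {ABDE}: card=192000; try (B,hash)→12960, (E,hash)→51600, (B,merge)→93760, (B,nl_idx)→250760, (E,merge)→819520, (E,nl)→963400 …(+1); best=12960 via (B,hash)
  {ABCDE}: card=4608000; try (B,hash)→168240, (C,hash)→206640, (B,merge)→2930640, (C,merge)→3661920, (B,nl_idx)→5999640, (C,nl)→23052960 …(+1); best=168240 via (B,hash)

cost=168240; order=A,E,D,C,B; methods=hash,hash,hash,hash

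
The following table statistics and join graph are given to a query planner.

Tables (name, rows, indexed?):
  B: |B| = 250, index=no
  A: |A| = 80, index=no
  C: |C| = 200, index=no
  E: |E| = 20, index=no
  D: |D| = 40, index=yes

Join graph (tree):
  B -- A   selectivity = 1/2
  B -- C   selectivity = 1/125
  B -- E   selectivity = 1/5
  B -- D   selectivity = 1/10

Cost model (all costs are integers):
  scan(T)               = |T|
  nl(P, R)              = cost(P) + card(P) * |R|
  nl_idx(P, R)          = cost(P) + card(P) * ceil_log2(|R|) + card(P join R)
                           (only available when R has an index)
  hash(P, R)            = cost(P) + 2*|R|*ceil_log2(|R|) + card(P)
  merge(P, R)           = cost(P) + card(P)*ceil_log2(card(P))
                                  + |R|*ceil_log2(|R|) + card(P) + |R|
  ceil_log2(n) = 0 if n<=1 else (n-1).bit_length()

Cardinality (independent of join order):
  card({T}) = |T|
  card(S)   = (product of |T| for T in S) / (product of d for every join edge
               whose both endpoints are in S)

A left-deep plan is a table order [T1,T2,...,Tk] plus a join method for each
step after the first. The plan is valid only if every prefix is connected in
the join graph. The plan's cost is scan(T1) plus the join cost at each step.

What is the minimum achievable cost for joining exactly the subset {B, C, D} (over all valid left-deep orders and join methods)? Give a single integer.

4580

Selinger DP over subsets of {B,C,D}:
  {B}: scan cost=250, card=250
  {C}: scan cost=200, card=200
  {D}: scan cost=40, card=40
  {BC}: card=400; try (C,hash)→3700, (B,merge)→4250, (C,merge)→4300, (B,hash)→4400, (B,nl)→50200, (C,nl)→50250; best=3700 via (C,hash)
  {BD}: card=1000; try (D,hash)→980, (B,merge)→2570, (D,nl_idx)→2750, (D,merge)→2780, (B,hash)→4080, (B,nl)→10040 …(+1); best=980 via (D,hash)
  {BCD}: card=1600; try (D,hash)→4580, (C,hash)→5180, (D,nl_idx)→7700, (D,merge)→7980, (C,merge)→13780, (D,nl)→19700 …(+1); best=4580 via (D,hash)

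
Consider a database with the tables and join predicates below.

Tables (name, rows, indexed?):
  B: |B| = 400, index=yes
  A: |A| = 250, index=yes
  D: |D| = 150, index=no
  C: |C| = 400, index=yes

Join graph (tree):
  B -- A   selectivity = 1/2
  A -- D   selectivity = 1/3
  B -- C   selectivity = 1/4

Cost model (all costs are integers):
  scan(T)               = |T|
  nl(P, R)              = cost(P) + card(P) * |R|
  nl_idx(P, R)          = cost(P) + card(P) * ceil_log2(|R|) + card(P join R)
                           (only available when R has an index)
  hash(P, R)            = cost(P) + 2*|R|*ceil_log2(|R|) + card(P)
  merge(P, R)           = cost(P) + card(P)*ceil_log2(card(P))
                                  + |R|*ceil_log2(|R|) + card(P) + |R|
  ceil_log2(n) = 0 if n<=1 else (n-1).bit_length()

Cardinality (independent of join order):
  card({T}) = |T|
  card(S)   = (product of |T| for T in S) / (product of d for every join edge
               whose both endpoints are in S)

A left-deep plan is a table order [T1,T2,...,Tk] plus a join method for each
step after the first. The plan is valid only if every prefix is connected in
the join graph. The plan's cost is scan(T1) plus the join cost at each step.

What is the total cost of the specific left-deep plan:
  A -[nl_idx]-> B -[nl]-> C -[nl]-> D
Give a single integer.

step 1: scan A: cost=250, card=250
step 2: join B via nl_idx
    card(P join B) = 250*400/(2) = 50000
    cost = 250 + 250*9 + 50000 = 52500
step 3: join C via nl
    card(P join C) = 50000*400/(4) = 5000000
    cost = 52500 + 50000*400 = 20052500
step 4: join D via nl
    card(P join D) = 5000000*150/(3) = 250000000
    cost = 20052500 + 5000000*150 = 770052500

770052500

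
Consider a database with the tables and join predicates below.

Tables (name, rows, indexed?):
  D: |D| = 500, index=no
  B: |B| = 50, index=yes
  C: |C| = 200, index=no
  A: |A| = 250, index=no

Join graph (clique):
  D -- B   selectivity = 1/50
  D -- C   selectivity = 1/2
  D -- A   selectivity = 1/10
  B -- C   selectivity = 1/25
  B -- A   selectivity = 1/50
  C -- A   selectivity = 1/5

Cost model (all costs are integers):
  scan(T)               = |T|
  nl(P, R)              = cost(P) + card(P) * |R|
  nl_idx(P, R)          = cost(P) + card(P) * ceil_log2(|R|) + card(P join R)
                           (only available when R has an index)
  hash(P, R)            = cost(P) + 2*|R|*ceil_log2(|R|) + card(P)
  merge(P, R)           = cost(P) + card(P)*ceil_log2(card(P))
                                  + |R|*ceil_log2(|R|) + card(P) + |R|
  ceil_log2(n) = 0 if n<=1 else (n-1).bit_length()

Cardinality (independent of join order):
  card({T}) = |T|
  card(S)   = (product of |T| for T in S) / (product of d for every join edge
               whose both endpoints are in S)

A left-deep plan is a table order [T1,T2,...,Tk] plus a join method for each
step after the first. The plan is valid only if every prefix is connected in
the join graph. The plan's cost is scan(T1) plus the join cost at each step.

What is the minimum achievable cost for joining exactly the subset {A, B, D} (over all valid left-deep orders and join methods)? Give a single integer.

Selinger DP over subsets of {A,B,D}:
  {D}: scan cost=500, card=500
  {B}: scan cost=50, card=50
  {A}: scan cost=250, card=250
  {BD}: card=500; try (B,hash)→1600, (B,nl_idx)→4000, (D,merge)→5400, (B,merge)→5850, (D,hash)→9100, (D,nl)→25050 …(+1); best=1600 via (B,hash)
  {AD}: card=12500; try (A,hash)→5000, (D,merge)→7500, (A,merge)→7750, (D,hash)→9500, (D,nl)→125250, (A,nl)→125500; best=5000 via (A,hash)
  {AB}: card=250; try (B,hash)→1100, (B,nl_idx)→2000, (A,merge)→2650, (B,merge)→2850, (A,hash)→4100, (A,nl)→12550 …(+1); best=1100 via (B,hash)
  {ABD}: card=250; try (A,hash)→6100, (D,merge)→8350, (A,merge)→8850, (D,hash)→10350, (B,hash)→18100, (B,nl_idx)→80250 …(+4); best=6100 via (A,hash)

6100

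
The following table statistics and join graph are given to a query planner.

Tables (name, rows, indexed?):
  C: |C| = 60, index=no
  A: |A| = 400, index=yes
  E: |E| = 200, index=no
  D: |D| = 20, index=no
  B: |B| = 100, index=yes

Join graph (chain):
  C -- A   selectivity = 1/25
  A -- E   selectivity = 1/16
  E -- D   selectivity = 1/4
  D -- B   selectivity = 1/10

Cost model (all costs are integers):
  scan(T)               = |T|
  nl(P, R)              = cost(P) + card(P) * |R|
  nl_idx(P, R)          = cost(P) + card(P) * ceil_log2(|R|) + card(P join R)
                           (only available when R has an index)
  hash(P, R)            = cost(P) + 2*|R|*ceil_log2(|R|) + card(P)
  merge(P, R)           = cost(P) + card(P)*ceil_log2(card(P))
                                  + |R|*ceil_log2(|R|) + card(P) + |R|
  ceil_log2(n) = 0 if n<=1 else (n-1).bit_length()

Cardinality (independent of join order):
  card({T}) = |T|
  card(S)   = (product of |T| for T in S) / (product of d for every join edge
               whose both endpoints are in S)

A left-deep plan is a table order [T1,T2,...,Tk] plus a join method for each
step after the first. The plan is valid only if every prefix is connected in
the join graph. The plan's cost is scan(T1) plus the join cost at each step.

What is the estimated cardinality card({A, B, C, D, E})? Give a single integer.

600000

Tables in S: A(400), B(100), C(60), D(20), E(200)
Edges inside S: C-A(d=25), A-E(d=16), E-D(d=4), D-B(d=10)
numerator = 400 * 100 * 60 * 20 * 200 = 9600000000
denominator = 25 * 16 * 4 * 10 = 16000
card(S) = 9600000000 / 16000 = 600000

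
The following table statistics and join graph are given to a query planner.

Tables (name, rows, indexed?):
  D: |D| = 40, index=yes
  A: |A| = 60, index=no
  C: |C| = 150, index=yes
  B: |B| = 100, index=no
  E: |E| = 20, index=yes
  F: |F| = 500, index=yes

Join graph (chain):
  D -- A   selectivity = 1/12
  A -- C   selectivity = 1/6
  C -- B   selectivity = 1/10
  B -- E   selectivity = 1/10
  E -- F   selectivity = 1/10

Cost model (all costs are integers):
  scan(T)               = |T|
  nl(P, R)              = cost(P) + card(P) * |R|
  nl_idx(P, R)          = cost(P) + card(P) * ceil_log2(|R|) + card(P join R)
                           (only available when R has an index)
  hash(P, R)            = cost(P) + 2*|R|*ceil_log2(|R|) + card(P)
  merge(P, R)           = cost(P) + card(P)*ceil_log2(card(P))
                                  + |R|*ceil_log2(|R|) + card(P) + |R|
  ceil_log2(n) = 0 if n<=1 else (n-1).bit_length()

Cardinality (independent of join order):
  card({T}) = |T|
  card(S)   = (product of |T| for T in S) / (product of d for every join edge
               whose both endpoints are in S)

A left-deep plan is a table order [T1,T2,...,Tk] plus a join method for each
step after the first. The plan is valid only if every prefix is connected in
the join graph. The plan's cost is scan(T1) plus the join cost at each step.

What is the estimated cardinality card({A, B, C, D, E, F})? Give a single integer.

Tables in S: A(60), B(100), C(150), D(40), E(20), F(500)
Edges inside S: D-A(d=12), A-C(d=6), C-B(d=10), B-E(d=10), E-F(d=10)
numerator = 60 * 100 * 150 * 40 * 20 * 500 = 360000000000
denominator = 12 * 6 * 10 * 10 * 10 = 72000
card(S) = 360000000000 / 72000 = 5000000

5000000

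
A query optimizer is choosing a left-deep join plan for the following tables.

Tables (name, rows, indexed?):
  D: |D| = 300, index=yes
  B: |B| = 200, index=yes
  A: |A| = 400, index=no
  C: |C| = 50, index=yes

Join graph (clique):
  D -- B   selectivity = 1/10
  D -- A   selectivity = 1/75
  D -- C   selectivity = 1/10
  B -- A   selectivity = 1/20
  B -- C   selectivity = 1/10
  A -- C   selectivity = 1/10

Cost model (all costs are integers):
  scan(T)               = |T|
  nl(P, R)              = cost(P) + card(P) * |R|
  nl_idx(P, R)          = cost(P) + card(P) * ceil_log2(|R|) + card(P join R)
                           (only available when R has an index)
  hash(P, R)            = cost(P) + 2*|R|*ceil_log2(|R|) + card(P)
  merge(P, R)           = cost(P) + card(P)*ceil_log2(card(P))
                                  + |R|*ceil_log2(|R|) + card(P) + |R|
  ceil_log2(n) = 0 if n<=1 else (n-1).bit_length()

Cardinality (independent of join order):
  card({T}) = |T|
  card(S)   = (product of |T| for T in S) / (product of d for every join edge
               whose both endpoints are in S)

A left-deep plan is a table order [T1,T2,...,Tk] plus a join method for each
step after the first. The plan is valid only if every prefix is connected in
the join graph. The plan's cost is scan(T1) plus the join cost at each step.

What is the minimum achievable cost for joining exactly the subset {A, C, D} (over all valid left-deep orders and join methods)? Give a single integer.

Selinger DP over subsets of {A,C,D}:
  {D}: scan cost=300, card=300
  {A}: scan cost=400, card=400
  {C}: scan cost=50, card=50
  {AD}: card=1600; try (D,nl_idx)→5600, (D,hash)→6200, (A,merge)→7300, (D,merge)→7400, (A,hash)→7800, (A,nl)→120300 …(+1); best=5600 via (D,nl_idx)
  {CD}: card=1500; try (C,hash)→1200, (D,nl_idx)→2000, (D,merge)→3400, (C,nl_idx)→3600, (C,merge)→3650, (D,hash)→5500 …(+2); best=1200 via (C,hash)
  {AC}: card=2000; try (C,hash)→1400, (A,merge)→4400, (C,merge)→4750, (C,nl_idx)→4800, (A,hash)→7300, (A,nl)→20050 …(+1); best=1400 via (C,hash)
  {ACD}: card=800; try (C,hash)→7800, (D,hash)→8800, (A,hash)→9900, (C,nl_idx)→16000, (D,nl_idx)→20200, (A,merge)→23200 …(+5); best=7800 via (C,hash)

7800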